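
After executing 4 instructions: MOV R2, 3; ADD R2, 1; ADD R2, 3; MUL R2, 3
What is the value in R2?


Register state trace:
  MOV R2, 3  → R2 = 3
  ADD R2, 1  → R2 = 3 + 1 = 4
  ADD R2, 3  → R2 = 4 + 3 = 7
  MUL R2, 3  → R2 = 7 * 3 = 21
Final: R2 = 21

21


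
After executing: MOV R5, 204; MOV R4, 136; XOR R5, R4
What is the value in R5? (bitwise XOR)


Register state trace:
  MOV R5, 204  → R5 = 204 (0b11001100)
  MOV R4, 136  → R4 = 136 (0b10001000)
  XOR R5, R4  → R5 = 204 XOR 136 = 68 (0b01000100)
Final: R5 = 68

68


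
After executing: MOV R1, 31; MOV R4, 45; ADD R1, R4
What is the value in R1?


Register state trace:
  MOV R1, 31  → R1 = 31
  MOV R4, 45  → R4 = 45
  ADD R1, R4  → R1 = 31 + 45 = 76
Final: R1 = 76

76


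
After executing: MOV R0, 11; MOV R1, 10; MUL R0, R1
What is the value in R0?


Register state trace:
  MOV R0, 11  → R0 = 11
  MOV R1, 10  → R1 = 10
  MUL R0, R1  → R0 = 11 * 10 = 110
Final: R0 = 110

110


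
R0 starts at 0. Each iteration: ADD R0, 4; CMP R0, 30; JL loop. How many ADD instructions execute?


Loop trace (R0 starts at 0, target 30, step 4):
  ADD #1: R0 = 0 + 4 = 4  → 4 < 30, loop
  ADD #2: R0 = 4 + 4 = 8  → 8 < 30, loop
  ADD #3: R0 = 8 + 4 = 12  → 12 < 30, loop
  ADD #4: R0 = 12 + 4 = 16  → 16 < 30, loop
  ADD #5: R0 = 16 + 4 = 20  → 20 < 30, loop
  ADD #6: R0 = 20 + 4 = 24  → 24 < 30, loop
  ADD #7: R0 = 24 + 4 = 28  → 28 < 30, loop
  ADD #8: R0 = 28 + 4 = 32  → 32 >= 30, exit
Total ADD instructions: 8

8


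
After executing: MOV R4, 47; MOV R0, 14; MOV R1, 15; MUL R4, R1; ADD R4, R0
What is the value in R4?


Register state trace:
  MOV R4, 47  → R4 = 47
  MOV R0, 14  → R0 = 14
  MOV R1, 15  → R1 = 15
  MUL R4, R1  → R4 = 47 * 15 = 705
  ADD R4, R0  → R4 = 705 + 14 = 719
Final: R4 = 719

719


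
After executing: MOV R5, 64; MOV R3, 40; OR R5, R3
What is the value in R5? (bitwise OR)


Register state trace:
  MOV R5, 64  → R5 = 64 (0b01000000)
  MOV R3, 40  → R3 = 40 (0b00101000)
  OR R5, R3   → R5 = 64 OR 40 = 104 (0b01101000)
Final: R5 = 104

104


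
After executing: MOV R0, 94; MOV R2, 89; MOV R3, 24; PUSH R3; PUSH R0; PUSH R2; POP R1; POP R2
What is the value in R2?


Stack trace (top is rightmost):
  MOV R0, 94  → R0 = 94
  MOV R2, 89  → R2 = 89
  MOV R3, 24  → R3 = 24
  PUSH R3  → stack: [24]
  PUSH R0  → stack: [24, 94]
  PUSH R2  → stack: [24, 94, 89]
  POP R1  → R1 = 89, stack: [24, 94]
  POP R2  → R2 = 94, stack: [24]
Final: R2 = 94

94


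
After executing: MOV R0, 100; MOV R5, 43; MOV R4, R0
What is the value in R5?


Register state trace:
  MOV R0, 100  → R0 = 100
  MOV R5, 43  → R5 = 43
  MOV R4, R0  → R4 = 100
Final: R5 = 43

43


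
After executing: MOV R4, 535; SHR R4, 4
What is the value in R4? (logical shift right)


Register state trace:
  MOV R4, 535  → R4 = 535
  SHR R4, 4  → R4 = 535 >> 4 = 535 // 2^4 = 33
Final: R4 = 33

33


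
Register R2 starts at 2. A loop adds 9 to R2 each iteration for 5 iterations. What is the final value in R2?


Starting value: R2 = 2
  Iter 1: R2 = 2 + 9 = 11
  Iter 2: R2 = 11 + 9 = 20
  Iter 3: R2 = 20 + 9 = 29
  Iter 4: R2 = 29 + 9 = 38
  Iter 5: R2 = 38 + 9 = 47
Final: R2 = 47

47


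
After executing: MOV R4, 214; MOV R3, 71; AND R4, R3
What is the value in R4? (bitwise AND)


Register state trace:
  MOV R4, 214  → R4 = 214 (0b11010110)
  MOV R3, 71  → R3 = 71 (0b01000111)
  AND R4, R3  → R4 = 214 AND 71 = 70 (0b01000110)
Final: R4 = 70

70


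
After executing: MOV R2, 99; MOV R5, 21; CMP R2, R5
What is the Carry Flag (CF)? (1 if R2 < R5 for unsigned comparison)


Register state trace:
  MOV R2, 99  → R2 = 99
  MOV R5, 21  → R5 = 21
  CMP R2, R5  → unsigned 99 - 21: no borrow
  99 >= 21, so CF = 0
CF = 0

0


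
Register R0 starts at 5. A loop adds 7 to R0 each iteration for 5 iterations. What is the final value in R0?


Starting value: R0 = 5
  Iter 1: R0 = 5 + 7 = 12
  Iter 2: R0 = 12 + 7 = 19
  Iter 3: R0 = 19 + 7 = 26
  Iter 4: R0 = 26 + 7 = 33
  Iter 5: R0 = 33 + 7 = 40
Final: R0 = 40

40


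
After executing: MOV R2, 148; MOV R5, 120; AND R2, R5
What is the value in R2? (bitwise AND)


Register state trace:
  MOV R2, 148  → R2 = 148 (0b10010100)
  MOV R5, 120  → R5 = 120 (0b01111000)
  AND R2, R5  → R2 = 148 AND 120 = 16 (0b00010000)
Final: R2 = 16

16


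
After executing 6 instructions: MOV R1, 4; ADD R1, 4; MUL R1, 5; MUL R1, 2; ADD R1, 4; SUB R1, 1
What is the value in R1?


Register state trace:
  MOV R1, 4  → R1 = 4
  ADD R1, 4  → R1 = 4 + 4 = 8
  MUL R1, 5  → R1 = 8 * 5 = 40
  MUL R1, 2  → R1 = 40 * 2 = 80
  ADD R1, 4  → R1 = 80 + 4 = 84
  SUB R1, 1  → R1 = 84 - 1 = 83
Final: R1 = 83

83


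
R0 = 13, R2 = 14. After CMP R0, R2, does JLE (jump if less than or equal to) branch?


Trace:
  R0 = 13, R2 = 14
  CMP R0, R2  → compares 13 vs 14
  JLE checks: is 13 less than or equal to 14?
  13 < 14, so condition is true
Branch taken: Yes

Yes


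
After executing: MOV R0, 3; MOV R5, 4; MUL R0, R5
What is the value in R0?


Register state trace:
  MOV R0, 3  → R0 = 3
  MOV R5, 4  → R5 = 4
  MUL R0, R5  → R0 = 3 * 4 = 12
Final: R0 = 12

12


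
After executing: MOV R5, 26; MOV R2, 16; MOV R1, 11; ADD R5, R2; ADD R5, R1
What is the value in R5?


Register state trace:
  MOV R5, 26  → R5 = 26
  MOV R2, 16  → R2 = 16
  MOV R1, 11  → R1 = 11
  ADD R5, R2  → R5 = 26 + 16 = 42
  ADD R5, R1  → R5 = 42 + 11 = 53
Final: R5 = 53

53


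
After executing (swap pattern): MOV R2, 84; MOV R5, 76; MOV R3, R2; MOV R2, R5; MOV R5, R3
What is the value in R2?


Register state trace (swap pattern):
  MOV R2, 84  → R2 = 84
  MOV R5, 76  → R5 = 76
  MOV R3, R2  → R3 = 84  (save R2)
  MOV R2, R5  → R2 = 76  (R2 gets R5's value)
  MOV R5, R3  → R5 = 84  (R5 gets saved value)
Final: R2 = 76

76


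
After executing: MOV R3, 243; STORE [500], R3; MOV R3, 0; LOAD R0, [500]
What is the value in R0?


Register and memory trace:
  MOV R3, 243  → R3 = 243
  STORE [500], R3  → mem[500] = 243
  MOV R3, 0  → R3 = 0
  LOAD R0, [500]  → R0 = mem[500] = 243
Final: R0 = 243

243


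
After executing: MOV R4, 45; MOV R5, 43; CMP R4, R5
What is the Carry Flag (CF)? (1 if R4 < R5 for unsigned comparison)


Register state trace:
  MOV R4, 45  → R4 = 45
  MOV R5, 43  → R5 = 43
  CMP R4, R5  → unsigned 45 - 43: no borrow
  45 >= 43, so CF = 0
CF = 0

0


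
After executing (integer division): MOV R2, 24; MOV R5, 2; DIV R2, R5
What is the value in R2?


Register state trace:
  MOV R2, 24  → R2 = 24
  MOV R5, 2  → R5 = 2
  DIV R2, R5  → R2 = 24 // 2 = 12
Final: R2 = 12

12


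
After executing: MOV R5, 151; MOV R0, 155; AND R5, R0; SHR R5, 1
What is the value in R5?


Register state trace:
  MOV R5, 151  → R5 = 151 (0b10010111)
  MOV R0, 155  → R0 = 155 (0b10011011)
  AND R5, R0  → R5 = 151 AND 155 = 147 (0b10010011)
  SHR R5, 1  → R5 = 147 >> 1 = 73
Final: R5 = 73

73


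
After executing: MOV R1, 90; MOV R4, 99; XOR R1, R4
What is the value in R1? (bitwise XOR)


Register state trace:
  MOV R1, 90  → R1 = 90 (0b01011010)
  MOV R4, 99  → R4 = 99 (0b01100011)
  XOR R1, R4  → R1 = 90 XOR 99 = 57 (0b00111001)
Final: R1 = 57

57


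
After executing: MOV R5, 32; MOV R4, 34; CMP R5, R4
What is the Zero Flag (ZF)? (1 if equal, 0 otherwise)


Register state trace:
  MOV R5, 32  → R5 = 32
  MOV R4, 34  → R4 = 34
  CMP R5, R4  → computes 32 - 34 = -2
  Result is nonzero, so values are not equal
ZF = 0

0


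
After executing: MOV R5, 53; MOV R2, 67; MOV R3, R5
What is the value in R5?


Register state trace:
  MOV R5, 53  → R5 = 53
  MOV R2, 67  → R2 = 67
  MOV R3, R5  → R3 = 53
Final: R5 = 53

53


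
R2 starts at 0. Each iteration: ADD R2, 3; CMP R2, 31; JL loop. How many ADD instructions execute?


Loop trace (R2 starts at 0, target 31, step 3):
  ADD #1: R2 = 0 + 3 = 3  → 3 < 31, loop
  ADD #2: R2 = 3 + 3 = 6  → 6 < 31, loop
  ADD #3: R2 = 6 + 3 = 9  → 9 < 31, loop
  ADD #4: R2 = 9 + 3 = 12  → 12 < 31, loop
  ADD #5: R2 = 12 + 3 = 15  → 15 < 31, loop
  ADD #6: R2 = 15 + 3 = 18  → 18 < 31, loop
  ADD #7: R2 = 18 + 3 = 21  → 21 < 31, loop
  ADD #8: R2 = 21 + 3 = 24  → 24 < 31, loop
  ADD #9: R2 = 24 + 3 = 27  → 27 < 31, loop
  ADD #10: R2 = 27 + 3 = 30  → 30 < 31, loop
  ADD #11: R2 = 30 + 3 = 33  → 33 >= 31, exit
Total ADD instructions: 11

11


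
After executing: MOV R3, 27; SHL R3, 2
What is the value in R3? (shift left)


Register state trace:
  MOV R3, 27  → R3 = 27
  SHL R3, 2  → R3 = 27 << 2 = 27 * 2^2 = 108
Final: R3 = 108

108


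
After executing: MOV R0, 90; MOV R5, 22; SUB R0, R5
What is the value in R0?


Register state trace:
  MOV R0, 90  → R0 = 90
  MOV R5, 22  → R5 = 22
  SUB R0, R5  → R0 = 90 - 22 = 68
Final: R0 = 68

68


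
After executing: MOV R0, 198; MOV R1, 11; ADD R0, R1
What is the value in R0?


Register state trace:
  MOV R0, 198  → R0 = 198
  MOV R1, 11  → R1 = 11
  ADD R0, R1  → R0 = 198 + 11 = 209
Final: R0 = 209

209


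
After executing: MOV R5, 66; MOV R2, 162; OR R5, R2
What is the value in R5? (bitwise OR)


Register state trace:
  MOV R5, 66  → R5 = 66 (0b01000010)
  MOV R2, 162  → R2 = 162 (0b10100010)
  OR R5, R2   → R5 = 66 OR 162 = 226 (0b11100010)
Final: R5 = 226

226


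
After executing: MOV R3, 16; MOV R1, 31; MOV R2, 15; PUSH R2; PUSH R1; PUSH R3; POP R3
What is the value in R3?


Stack trace (top is rightmost):
  MOV R3, 16  → R3 = 16
  MOV R1, 31  → R1 = 31
  MOV R2, 15  → R2 = 15
  PUSH R2  → stack: [15]
  PUSH R1  → stack: [15, 31]
  PUSH R3  → stack: [15, 31, 16]
  POP R3  → R3 = 16, stack: [15, 31]
Final: R3 = 16

16


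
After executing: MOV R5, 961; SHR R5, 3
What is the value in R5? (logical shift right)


Register state trace:
  MOV R5, 961  → R5 = 961
  SHR R5, 3  → R5 = 961 >> 3 = 961 // 2^3 = 120
Final: R5 = 120

120


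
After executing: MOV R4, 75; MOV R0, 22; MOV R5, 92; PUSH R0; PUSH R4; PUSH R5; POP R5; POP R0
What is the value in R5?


Stack trace (top is rightmost):
  MOV R4, 75  → R4 = 75
  MOV R0, 22  → R0 = 22
  MOV R5, 92  → R5 = 92
  PUSH R0  → stack: [22]
  PUSH R4  → stack: [22, 75]
  PUSH R5  → stack: [22, 75, 92]
  POP R5  → R5 = 92, stack: [22, 75]
  POP R0  → R0 = 75, stack: [22]
Final: R5 = 92

92


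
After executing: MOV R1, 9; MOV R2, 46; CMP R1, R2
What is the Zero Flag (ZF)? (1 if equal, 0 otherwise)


Register state trace:
  MOV R1, 9  → R1 = 9
  MOV R2, 46  → R2 = 46
  CMP R1, R2  → computes 9 - 46 = -37
  Result is nonzero, so values are not equal
ZF = 0

0


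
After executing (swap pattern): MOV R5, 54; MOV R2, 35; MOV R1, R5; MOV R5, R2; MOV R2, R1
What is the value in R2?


Register state trace (swap pattern):
  MOV R5, 54  → R5 = 54
  MOV R2, 35  → R2 = 35
  MOV R1, R5  → R1 = 54  (save R5)
  MOV R5, R2  → R5 = 35  (R5 gets R2's value)
  MOV R2, R1  → R2 = 54  (R2 gets saved value)
Final: R2 = 54

54


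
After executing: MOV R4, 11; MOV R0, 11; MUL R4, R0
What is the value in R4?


Register state trace:
  MOV R4, 11  → R4 = 11
  MOV R0, 11  → R0 = 11
  MUL R4, R0  → R4 = 11 * 11 = 121
Final: R4 = 121

121


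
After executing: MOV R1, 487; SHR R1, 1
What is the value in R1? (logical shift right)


Register state trace:
  MOV R1, 487  → R1 = 487
  SHR R1, 1  → R1 = 487 >> 1 = 487 // 2^1 = 243
Final: R1 = 243

243


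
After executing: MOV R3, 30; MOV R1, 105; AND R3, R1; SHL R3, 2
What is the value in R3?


Register state trace:
  MOV R3, 30  → R3 = 30 (0b00011110)
  MOV R1, 105  → R1 = 105 (0b01101001)
  AND R3, R1  → R3 = 30 AND 105 = 8 (0b00001000)
  SHL R3, 2  → R3 = 8 << 2 = 32
Final: R3 = 32

32


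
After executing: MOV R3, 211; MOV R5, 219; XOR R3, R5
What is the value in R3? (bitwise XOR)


Register state trace:
  MOV R3, 211  → R3 = 211 (0b11010011)
  MOV R5, 219  → R5 = 219 (0b11011011)
  XOR R3, R5  → R3 = 211 XOR 219 = 8 (0b00001000)
Final: R3 = 8

8


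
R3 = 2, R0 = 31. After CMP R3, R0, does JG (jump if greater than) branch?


Trace:
  R3 = 2, R0 = 31
  CMP R3, R0  → compares 2 vs 31
  JG checks: is 2 greater than 31?
  2 < 31, so condition is false
Branch taken: No

No


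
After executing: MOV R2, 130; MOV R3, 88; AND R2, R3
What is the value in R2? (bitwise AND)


Register state trace:
  MOV R2, 130  → R2 = 130 (0b10000010)
  MOV R3, 88  → R3 = 88 (0b01011000)
  AND R2, R3  → R2 = 130 AND 88 = 0 (0b00000000)
Final: R2 = 0

0


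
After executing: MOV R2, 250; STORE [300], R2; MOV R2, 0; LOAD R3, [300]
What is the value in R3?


Register and memory trace:
  MOV R2, 250  → R2 = 250
  STORE [300], R2  → mem[300] = 250
  MOV R2, 0  → R2 = 0
  LOAD R3, [300]  → R3 = mem[300] = 250
Final: R3 = 250

250


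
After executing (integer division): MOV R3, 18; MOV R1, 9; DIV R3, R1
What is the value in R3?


Register state trace:
  MOV R3, 18  → R3 = 18
  MOV R1, 9  → R1 = 9
  DIV R3, R1  → R3 = 18 // 9 = 2
Final: R3 = 2

2


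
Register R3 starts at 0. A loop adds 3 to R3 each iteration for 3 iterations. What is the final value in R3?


Starting value: R3 = 0
  Iter 1: R3 = 0 + 3 = 3
  Iter 2: R3 = 3 + 3 = 6
  Iter 3: R3 = 6 + 3 = 9
Final: R3 = 9

9


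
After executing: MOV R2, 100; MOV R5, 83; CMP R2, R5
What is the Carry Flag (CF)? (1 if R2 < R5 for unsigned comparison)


Register state trace:
  MOV R2, 100  → R2 = 100
  MOV R5, 83  → R5 = 83
  CMP R2, R5  → unsigned 100 - 83: no borrow
  100 >= 83, so CF = 0
CF = 0

0


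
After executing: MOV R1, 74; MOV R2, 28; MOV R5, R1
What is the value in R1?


Register state trace:
  MOV R1, 74  → R1 = 74
  MOV R2, 28  → R2 = 28
  MOV R5, R1  → R5 = 74
Final: R1 = 74

74


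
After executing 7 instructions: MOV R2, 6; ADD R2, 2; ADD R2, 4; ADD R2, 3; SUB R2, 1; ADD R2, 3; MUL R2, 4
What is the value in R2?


Register state trace:
  MOV R2, 6  → R2 = 6
  ADD R2, 2  → R2 = 6 + 2 = 8
  ADD R2, 4  → R2 = 8 + 4 = 12
  ADD R2, 3  → R2 = 12 + 3 = 15
  SUB R2, 1  → R2 = 15 - 1 = 14
  ADD R2, 3  → R2 = 14 + 3 = 17
  MUL R2, 4  → R2 = 17 * 4 = 68
Final: R2 = 68

68


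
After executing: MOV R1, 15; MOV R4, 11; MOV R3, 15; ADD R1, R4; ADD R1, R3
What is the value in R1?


Register state trace:
  MOV R1, 15  → R1 = 15
  MOV R4, 11  → R4 = 11
  MOV R3, 15  → R3 = 15
  ADD R1, R4  → R1 = 15 + 11 = 26
  ADD R1, R3  → R1 = 26 + 15 = 41
Final: R1 = 41

41


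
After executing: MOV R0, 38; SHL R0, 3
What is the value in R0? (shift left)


Register state trace:
  MOV R0, 38  → R0 = 38
  SHL R0, 3  → R0 = 38 << 3 = 38 * 2^3 = 304
Final: R0 = 304

304


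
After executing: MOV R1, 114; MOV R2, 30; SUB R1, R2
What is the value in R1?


Register state trace:
  MOV R1, 114  → R1 = 114
  MOV R2, 30  → R2 = 30
  SUB R1, R2  → R1 = 114 - 30 = 84
Final: R1 = 84

84


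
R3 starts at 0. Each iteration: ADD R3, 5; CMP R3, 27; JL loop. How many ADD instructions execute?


Loop trace (R3 starts at 0, target 27, step 5):
  ADD #1: R3 = 0 + 5 = 5  → 5 < 27, loop
  ADD #2: R3 = 5 + 5 = 10  → 10 < 27, loop
  ADD #3: R3 = 10 + 5 = 15  → 15 < 27, loop
  ADD #4: R3 = 15 + 5 = 20  → 20 < 27, loop
  ADD #5: R3 = 20 + 5 = 25  → 25 < 27, loop
  ADD #6: R3 = 25 + 5 = 30  → 30 >= 27, exit
Total ADD instructions: 6

6


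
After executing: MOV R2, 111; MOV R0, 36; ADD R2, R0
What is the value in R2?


Register state trace:
  MOV R2, 111  → R2 = 111
  MOV R0, 36  → R0 = 36
  ADD R2, R0  → R2 = 111 + 36 = 147
Final: R2 = 147

147


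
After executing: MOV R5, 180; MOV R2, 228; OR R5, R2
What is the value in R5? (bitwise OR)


Register state trace:
  MOV R5, 180  → R5 = 180 (0b10110100)
  MOV R2, 228  → R2 = 228 (0b11100100)
  OR R5, R2   → R5 = 180 OR 228 = 244 (0b11110100)
Final: R5 = 244

244


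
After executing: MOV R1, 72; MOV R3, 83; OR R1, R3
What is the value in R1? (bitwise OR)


Register state trace:
  MOV R1, 72  → R1 = 72 (0b01001000)
  MOV R3, 83  → R3 = 83 (0b01010011)
  OR R1, R3   → R1 = 72 OR 83 = 91 (0b01011011)
Final: R1 = 91

91


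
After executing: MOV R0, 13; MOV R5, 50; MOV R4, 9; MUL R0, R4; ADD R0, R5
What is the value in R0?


Register state trace:
  MOV R0, 13  → R0 = 13
  MOV R5, 50  → R5 = 50
  MOV R4, 9  → R4 = 9
  MUL R0, R4  → R0 = 13 * 9 = 117
  ADD R0, R5  → R0 = 117 + 50 = 167
Final: R0 = 167

167


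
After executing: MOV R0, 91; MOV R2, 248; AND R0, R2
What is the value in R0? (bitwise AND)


Register state trace:
  MOV R0, 91  → R0 = 91 (0b01011011)
  MOV R2, 248  → R2 = 248 (0b11111000)
  AND R0, R2  → R0 = 91 AND 248 = 88 (0b01011000)
Final: R0 = 88

88


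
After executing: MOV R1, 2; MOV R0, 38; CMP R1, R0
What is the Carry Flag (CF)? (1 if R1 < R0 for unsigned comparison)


Register state trace:
  MOV R1, 2  → R1 = 2
  MOV R0, 38  → R0 = 38
  CMP R1, R0  → unsigned 2 - 38: borrow occurs
  2 < 38, so CF = 1
CF = 1

1


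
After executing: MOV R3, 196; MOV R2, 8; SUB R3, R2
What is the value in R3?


Register state trace:
  MOV R3, 196  → R3 = 196
  MOV R2, 8  → R2 = 8
  SUB R3, R2  → R3 = 196 - 8 = 188
Final: R3 = 188

188


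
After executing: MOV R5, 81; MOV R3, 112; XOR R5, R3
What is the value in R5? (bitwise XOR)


Register state trace:
  MOV R5, 81  → R5 = 81 (0b01010001)
  MOV R3, 112  → R3 = 112 (0b01110000)
  XOR R5, R3  → R5 = 81 XOR 112 = 33 (0b00100001)
Final: R5 = 33

33


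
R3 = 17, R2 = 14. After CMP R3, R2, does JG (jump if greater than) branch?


Trace:
  R3 = 17, R2 = 14
  CMP R3, R2  → compares 17 vs 14
  JG checks: is 17 greater than 14?
  17 > 14, so condition is true
Branch taken: Yes

Yes


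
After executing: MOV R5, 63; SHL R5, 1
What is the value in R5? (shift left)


Register state trace:
  MOV R5, 63  → R5 = 63
  SHL R5, 1  → R5 = 63 << 1 = 63 * 2^1 = 126
Final: R5 = 126

126


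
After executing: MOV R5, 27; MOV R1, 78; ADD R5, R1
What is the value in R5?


Register state trace:
  MOV R5, 27  → R5 = 27
  MOV R1, 78  → R1 = 78
  ADD R5, R1  → R5 = 27 + 78 = 105
Final: R5 = 105

105


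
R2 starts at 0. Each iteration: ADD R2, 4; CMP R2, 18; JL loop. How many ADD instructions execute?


Loop trace (R2 starts at 0, target 18, step 4):
  ADD #1: R2 = 0 + 4 = 4  → 4 < 18, loop
  ADD #2: R2 = 4 + 4 = 8  → 8 < 18, loop
  ADD #3: R2 = 8 + 4 = 12  → 12 < 18, loop
  ADD #4: R2 = 12 + 4 = 16  → 16 < 18, loop
  ADD #5: R2 = 16 + 4 = 20  → 20 >= 18, exit
Total ADD instructions: 5

5


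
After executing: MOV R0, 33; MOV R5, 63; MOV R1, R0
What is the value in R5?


Register state trace:
  MOV R0, 33  → R0 = 33
  MOV R5, 63  → R5 = 63
  MOV R1, R0  → R1 = 33
Final: R5 = 63

63


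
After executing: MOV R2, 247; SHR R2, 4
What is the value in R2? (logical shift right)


Register state trace:
  MOV R2, 247  → R2 = 247
  SHR R2, 4  → R2 = 247 >> 4 = 247 // 2^4 = 15
Final: R2 = 15

15


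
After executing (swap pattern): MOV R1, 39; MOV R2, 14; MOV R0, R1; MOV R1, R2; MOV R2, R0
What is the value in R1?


Register state trace (swap pattern):
  MOV R1, 39  → R1 = 39
  MOV R2, 14  → R2 = 14
  MOV R0, R1  → R0 = 39  (save R1)
  MOV R1, R2  → R1 = 14  (R1 gets R2's value)
  MOV R2, R0  → R2 = 39  (R2 gets saved value)
Final: R1 = 14

14


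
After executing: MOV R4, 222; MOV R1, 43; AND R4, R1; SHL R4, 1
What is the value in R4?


Register state trace:
  MOV R4, 222  → R4 = 222 (0b11011110)
  MOV R1, 43  → R1 = 43 (0b00101011)
  AND R4, R1  → R4 = 222 AND 43 = 10 (0b00001010)
  SHL R4, 1  → R4 = 10 << 1 = 20
Final: R4 = 20

20


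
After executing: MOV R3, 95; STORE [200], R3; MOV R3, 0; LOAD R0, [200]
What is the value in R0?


Register and memory trace:
  MOV R3, 95  → R3 = 95
  STORE [200], R3  → mem[200] = 95
  MOV R3, 0  → R3 = 0
  LOAD R0, [200]  → R0 = mem[200] = 95
Final: R0 = 95

95


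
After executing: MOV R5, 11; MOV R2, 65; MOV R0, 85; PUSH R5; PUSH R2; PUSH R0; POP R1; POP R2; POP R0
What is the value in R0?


Stack trace (top is rightmost):
  MOV R5, 11  → R5 = 11
  MOV R2, 65  → R2 = 65
  MOV R0, 85  → R0 = 85
  PUSH R5  → stack: [11]
  PUSH R2  → stack: [11, 65]
  PUSH R0  → stack: [11, 65, 85]
  POP R1  → R1 = 85, stack: [11, 65]
  POP R2  → R2 = 65, stack: [11]
  POP R0  → R0 = 11, stack: []
Final: R0 = 11

11


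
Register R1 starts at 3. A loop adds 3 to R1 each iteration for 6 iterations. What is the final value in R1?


Starting value: R1 = 3
  Iter 1: R1 = 3 + 3 = 6
  Iter 2: R1 = 6 + 3 = 9
  Iter 3: R1 = 9 + 3 = 12
  Iter 4: R1 = 12 + 3 = 15
  Iter 5: R1 = 15 + 3 = 18
  Iter 6: R1 = 18 + 3 = 21
Final: R1 = 21

21


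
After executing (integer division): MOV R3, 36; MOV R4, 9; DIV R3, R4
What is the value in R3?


Register state trace:
  MOV R3, 36  → R3 = 36
  MOV R4, 9  → R4 = 9
  DIV R3, R4  → R3 = 36 // 9 = 4
Final: R3 = 4

4


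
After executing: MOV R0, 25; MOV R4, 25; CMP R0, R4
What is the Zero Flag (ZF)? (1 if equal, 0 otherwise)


Register state trace:
  MOV R0, 25  → R0 = 25
  MOV R4, 25  → R4 = 25
  CMP R0, R4  → computes 25 - 25 = 0
  Result is zero, so values are equal
ZF = 1

1


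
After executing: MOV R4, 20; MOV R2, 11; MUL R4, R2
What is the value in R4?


Register state trace:
  MOV R4, 20  → R4 = 20
  MOV R2, 11  → R2 = 11
  MUL R4, R2  → R4 = 20 * 11 = 220
Final: R4 = 220

220


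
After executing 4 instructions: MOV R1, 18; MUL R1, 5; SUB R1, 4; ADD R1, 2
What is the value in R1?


Register state trace:
  MOV R1, 18  → R1 = 18
  MUL R1, 5  → R1 = 18 * 5 = 90
  SUB R1, 4  → R1 = 90 - 4 = 86
  ADD R1, 2  → R1 = 86 + 2 = 88
Final: R1 = 88

88


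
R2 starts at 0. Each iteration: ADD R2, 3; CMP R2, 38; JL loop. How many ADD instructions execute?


Loop trace (R2 starts at 0, target 38, step 3):
  ADD #1: R2 = 0 + 3 = 3  → 3 < 38, loop
  ADD #2: R2 = 3 + 3 = 6  → 6 < 38, loop
  ADD #3: R2 = 6 + 3 = 9  → 9 < 38, loop
  ADD #4: R2 = 9 + 3 = 12  → 12 < 38, loop
  ADD #5: R2 = 12 + 3 = 15  → 15 < 38, loop
  ADD #6: R2 = 15 + 3 = 18  → 18 < 38, loop
  ADD #7: R2 = 18 + 3 = 21  → 21 < 38, loop
  ADD #8: R2 = 21 + 3 = 24  → 24 < 38, loop
  ADD #9: R2 = 24 + 3 = 27  → 27 < 38, loop
  ADD #10: R2 = 27 + 3 = 30  → 30 < 38, loop
  ADD #11: R2 = 30 + 3 = 33  → 33 < 38, loop
  ADD #12: R2 = 33 + 3 = 36  → 36 < 38, loop
  ADD #13: R2 = 36 + 3 = 39  → 39 >= 38, exit
Total ADD instructions: 13

13


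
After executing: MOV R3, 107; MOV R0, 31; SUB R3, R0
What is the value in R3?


Register state trace:
  MOV R3, 107  → R3 = 107
  MOV R0, 31  → R0 = 31
  SUB R3, R0  → R3 = 107 - 31 = 76
Final: R3 = 76

76


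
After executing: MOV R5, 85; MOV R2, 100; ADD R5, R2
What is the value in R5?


Register state trace:
  MOV R5, 85  → R5 = 85
  MOV R2, 100  → R2 = 100
  ADD R5, R2  → R5 = 85 + 100 = 185
Final: R5 = 185

185


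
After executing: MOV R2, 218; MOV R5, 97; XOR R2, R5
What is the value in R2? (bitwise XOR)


Register state trace:
  MOV R2, 218  → R2 = 218 (0b11011010)
  MOV R5, 97  → R5 = 97 (0b01100001)
  XOR R2, R5  → R2 = 218 XOR 97 = 187 (0b10111011)
Final: R2 = 187

187


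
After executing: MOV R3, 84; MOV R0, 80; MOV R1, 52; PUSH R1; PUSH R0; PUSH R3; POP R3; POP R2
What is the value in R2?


Stack trace (top is rightmost):
  MOV R3, 84  → R3 = 84
  MOV R0, 80  → R0 = 80
  MOV R1, 52  → R1 = 52
  PUSH R1  → stack: [52]
  PUSH R0  → stack: [52, 80]
  PUSH R3  → stack: [52, 80, 84]
  POP R3  → R3 = 84, stack: [52, 80]
  POP R2  → R2 = 80, stack: [52]
Final: R2 = 80

80


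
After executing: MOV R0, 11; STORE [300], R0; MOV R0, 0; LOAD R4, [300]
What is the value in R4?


Register and memory trace:
  MOV R0, 11  → R0 = 11
  STORE [300], R0  → mem[300] = 11
  MOV R0, 0  → R0 = 0
  LOAD R4, [300]  → R4 = mem[300] = 11
Final: R4 = 11

11


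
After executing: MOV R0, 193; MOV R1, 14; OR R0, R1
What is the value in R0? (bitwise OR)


Register state trace:
  MOV R0, 193  → R0 = 193 (0b11000001)
  MOV R1, 14  → R1 = 14 (0b00001110)
  OR R0, R1   → R0 = 193 OR 14 = 207 (0b11001111)
Final: R0 = 207

207


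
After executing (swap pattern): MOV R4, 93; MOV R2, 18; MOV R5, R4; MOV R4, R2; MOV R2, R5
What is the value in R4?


Register state trace (swap pattern):
  MOV R4, 93  → R4 = 93
  MOV R2, 18  → R2 = 18
  MOV R5, R4  → R5 = 93  (save R4)
  MOV R4, R2  → R4 = 18  (R4 gets R2's value)
  MOV R2, R5  → R2 = 93  (R2 gets saved value)
Final: R4 = 18

18


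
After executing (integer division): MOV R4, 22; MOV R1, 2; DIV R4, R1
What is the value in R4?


Register state trace:
  MOV R4, 22  → R4 = 22
  MOV R1, 2  → R1 = 2
  DIV R4, R1  → R4 = 22 // 2 = 11
Final: R4 = 11

11


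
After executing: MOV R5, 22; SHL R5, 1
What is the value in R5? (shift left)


Register state trace:
  MOV R5, 22  → R5 = 22
  SHL R5, 1  → R5 = 22 << 1 = 22 * 2^1 = 44
Final: R5 = 44

44


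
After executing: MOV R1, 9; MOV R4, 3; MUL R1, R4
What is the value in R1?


Register state trace:
  MOV R1, 9  → R1 = 9
  MOV R4, 3  → R4 = 3
  MUL R1, R4  → R1 = 9 * 3 = 27
Final: R1 = 27

27


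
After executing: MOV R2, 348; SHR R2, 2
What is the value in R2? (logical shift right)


Register state trace:
  MOV R2, 348  → R2 = 348
  SHR R2, 2  → R2 = 348 >> 2 = 348 // 2^2 = 87
Final: R2 = 87

87


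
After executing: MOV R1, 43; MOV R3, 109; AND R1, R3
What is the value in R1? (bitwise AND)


Register state trace:
  MOV R1, 43  → R1 = 43 (0b00101011)
  MOV R3, 109  → R3 = 109 (0b01101101)
  AND R1, R3  → R1 = 43 AND 109 = 41 (0b00101001)
Final: R1 = 41

41


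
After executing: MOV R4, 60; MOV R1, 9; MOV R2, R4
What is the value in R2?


Register state trace:
  MOV R4, 60  → R4 = 60
  MOV R1, 9  → R1 = 9
  MOV R2, R4  → R2 = 60
Final: R2 = 60

60


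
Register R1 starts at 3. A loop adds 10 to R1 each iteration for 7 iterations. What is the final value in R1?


Starting value: R1 = 3
  Iter 1: R1 = 3 + 10 = 13
  Iter 2: R1 = 13 + 10 = 23
  Iter 3: R1 = 23 + 10 = 33
  Iter 4: R1 = 33 + 10 = 43
  Iter 5: R1 = 43 + 10 = 53
  Iter 6: R1 = 53 + 10 = 63
  Iter 7: R1 = 63 + 10 = 73
Final: R1 = 73

73


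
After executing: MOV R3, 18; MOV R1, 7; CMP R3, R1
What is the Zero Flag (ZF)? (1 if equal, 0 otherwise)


Register state trace:
  MOV R3, 18  → R3 = 18
  MOV R1, 7  → R1 = 7
  CMP R3, R1  → computes 18 - 7 = 11
  Result is nonzero, so values are not equal
ZF = 0

0


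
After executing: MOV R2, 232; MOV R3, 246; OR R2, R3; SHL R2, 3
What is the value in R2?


Register state trace:
  MOV R2, 232  → R2 = 232 (0b11101000)
  MOV R3, 246  → R3 = 246 (0b11110110)
  OR R2, R3  → R2 = 232 OR 246 = 254 (0b11111110)
  SHL R2, 3  → R2 = 254 << 3 = 2032
Final: R2 = 2032

2032


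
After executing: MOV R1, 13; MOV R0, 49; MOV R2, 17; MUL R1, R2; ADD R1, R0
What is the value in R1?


Register state trace:
  MOV R1, 13  → R1 = 13
  MOV R0, 49  → R0 = 49
  MOV R2, 17  → R2 = 17
  MUL R1, R2  → R1 = 13 * 17 = 221
  ADD R1, R0  → R1 = 221 + 49 = 270
Final: R1 = 270

270


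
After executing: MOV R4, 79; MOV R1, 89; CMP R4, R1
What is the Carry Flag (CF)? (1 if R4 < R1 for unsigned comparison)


Register state trace:
  MOV R4, 79  → R4 = 79
  MOV R1, 89  → R1 = 89
  CMP R4, R1  → unsigned 79 - 89: borrow occurs
  79 < 89, so CF = 1
CF = 1

1


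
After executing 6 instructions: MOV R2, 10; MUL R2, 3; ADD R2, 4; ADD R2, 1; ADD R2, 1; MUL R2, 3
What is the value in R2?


Register state trace:
  MOV R2, 10  → R2 = 10
  MUL R2, 3  → R2 = 10 * 3 = 30
  ADD R2, 4  → R2 = 30 + 4 = 34
  ADD R2, 1  → R2 = 34 + 1 = 35
  ADD R2, 1  → R2 = 35 + 1 = 36
  MUL R2, 3  → R2 = 36 * 3 = 108
Final: R2 = 108

108


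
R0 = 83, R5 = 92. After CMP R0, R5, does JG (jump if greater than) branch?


Trace:
  R0 = 83, R5 = 92
  CMP R0, R5  → compares 83 vs 92
  JG checks: is 83 greater than 92?
  83 < 92, so condition is false
Branch taken: No

No


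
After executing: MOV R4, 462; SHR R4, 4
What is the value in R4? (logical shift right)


Register state trace:
  MOV R4, 462  → R4 = 462
  SHR R4, 4  → R4 = 462 >> 4 = 462 // 2^4 = 28
Final: R4 = 28

28


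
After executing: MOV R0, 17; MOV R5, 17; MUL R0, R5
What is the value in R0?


Register state trace:
  MOV R0, 17  → R0 = 17
  MOV R5, 17  → R5 = 17
  MUL R0, R5  → R0 = 17 * 17 = 289
Final: R0 = 289

289


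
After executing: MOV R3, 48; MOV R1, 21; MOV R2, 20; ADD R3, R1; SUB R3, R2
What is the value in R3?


Register state trace:
  MOV R3, 48  → R3 = 48
  MOV R1, 21  → R1 = 21
  MOV R2, 20  → R2 = 20
  ADD R3, R1  → R3 = 48 + 21 = 69
  SUB R3, R2  → R3 = 69 - 20 = 49
Final: R3 = 49

49


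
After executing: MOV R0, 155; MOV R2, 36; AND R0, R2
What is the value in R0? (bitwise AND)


Register state trace:
  MOV R0, 155  → R0 = 155 (0b10011011)
  MOV R2, 36  → R2 = 36 (0b00100100)
  AND R0, R2  → R0 = 155 AND 36 = 0 (0b00000000)
Final: R0 = 0

0


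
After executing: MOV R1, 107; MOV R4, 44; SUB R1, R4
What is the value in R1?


Register state trace:
  MOV R1, 107  → R1 = 107
  MOV R4, 44  → R4 = 44
  SUB R1, R4  → R1 = 107 - 44 = 63
Final: R1 = 63

63


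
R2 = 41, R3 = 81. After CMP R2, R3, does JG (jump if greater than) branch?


Trace:
  R2 = 41, R3 = 81
  CMP R2, R3  → compares 41 vs 81
  JG checks: is 41 greater than 81?
  41 < 81, so condition is false
Branch taken: No

No


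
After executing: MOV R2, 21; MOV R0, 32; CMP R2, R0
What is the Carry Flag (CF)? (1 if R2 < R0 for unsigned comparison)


Register state trace:
  MOV R2, 21  → R2 = 21
  MOV R0, 32  → R0 = 32
  CMP R2, R0  → unsigned 21 - 32: borrow occurs
  21 < 32, so CF = 1
CF = 1

1


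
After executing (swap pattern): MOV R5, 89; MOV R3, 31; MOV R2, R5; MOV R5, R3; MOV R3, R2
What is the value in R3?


Register state trace (swap pattern):
  MOV R5, 89  → R5 = 89
  MOV R3, 31  → R3 = 31
  MOV R2, R5  → R2 = 89  (save R5)
  MOV R5, R3  → R5 = 31  (R5 gets R3's value)
  MOV R3, R2  → R3 = 89  (R3 gets saved value)
Final: R3 = 89

89


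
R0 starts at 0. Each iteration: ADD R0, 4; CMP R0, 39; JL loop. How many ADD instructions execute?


Loop trace (R0 starts at 0, target 39, step 4):
  ADD #1: R0 = 0 + 4 = 4  → 4 < 39, loop
  ADD #2: R0 = 4 + 4 = 8  → 8 < 39, loop
  ADD #3: R0 = 8 + 4 = 12  → 12 < 39, loop
  ADD #4: R0 = 12 + 4 = 16  → 16 < 39, loop
  ADD #5: R0 = 16 + 4 = 20  → 20 < 39, loop
  ADD #6: R0 = 20 + 4 = 24  → 24 < 39, loop
  ADD #7: R0 = 24 + 4 = 28  → 28 < 39, loop
  ADD #8: R0 = 28 + 4 = 32  → 32 < 39, loop
  ADD #9: R0 = 32 + 4 = 36  → 36 < 39, loop
  ADD #10: R0 = 36 + 4 = 40  → 40 >= 39, exit
Total ADD instructions: 10

10


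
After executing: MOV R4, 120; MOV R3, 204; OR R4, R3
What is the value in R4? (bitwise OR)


Register state trace:
  MOV R4, 120  → R4 = 120 (0b01111000)
  MOV R3, 204  → R3 = 204 (0b11001100)
  OR R4, R3   → R4 = 120 OR 204 = 252 (0b11111100)
Final: R4 = 252

252


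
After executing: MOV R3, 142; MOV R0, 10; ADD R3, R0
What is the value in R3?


Register state trace:
  MOV R3, 142  → R3 = 142
  MOV R0, 10  → R0 = 10
  ADD R3, R0  → R3 = 142 + 10 = 152
Final: R3 = 152

152


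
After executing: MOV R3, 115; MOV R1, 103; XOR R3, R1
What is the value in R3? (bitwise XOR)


Register state trace:
  MOV R3, 115  → R3 = 115 (0b01110011)
  MOV R1, 103  → R1 = 103 (0b01100111)
  XOR R3, R1  → R3 = 115 XOR 103 = 20 (0b00010100)
Final: R3 = 20

20


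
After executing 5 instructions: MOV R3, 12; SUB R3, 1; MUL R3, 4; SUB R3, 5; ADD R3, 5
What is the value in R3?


Register state trace:
  MOV R3, 12  → R3 = 12
  SUB R3, 1  → R3 = 12 - 1 = 11
  MUL R3, 4  → R3 = 11 * 4 = 44
  SUB R3, 5  → R3 = 44 - 5 = 39
  ADD R3, 5  → R3 = 39 + 5 = 44
Final: R3 = 44

44


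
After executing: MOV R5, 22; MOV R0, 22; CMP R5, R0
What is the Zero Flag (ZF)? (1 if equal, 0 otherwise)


Register state trace:
  MOV R5, 22  → R5 = 22
  MOV R0, 22  → R0 = 22
  CMP R5, R0  → computes 22 - 22 = 0
  Result is zero, so values are equal
ZF = 1

1


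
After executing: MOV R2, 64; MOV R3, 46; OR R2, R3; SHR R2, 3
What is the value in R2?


Register state trace:
  MOV R2, 64  → R2 = 64 (0b01000000)
  MOV R3, 46  → R3 = 46 (0b00101110)
  OR R2, R3  → R2 = 64 OR 46 = 110 (0b01101110)
  SHR R2, 3  → R2 = 110 >> 3 = 13
Final: R2 = 13

13


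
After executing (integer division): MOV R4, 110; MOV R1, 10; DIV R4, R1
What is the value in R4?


Register state trace:
  MOV R4, 110  → R4 = 110
  MOV R1, 10  → R1 = 10
  DIV R4, R1  → R4 = 110 // 10 = 11
Final: R4 = 11

11


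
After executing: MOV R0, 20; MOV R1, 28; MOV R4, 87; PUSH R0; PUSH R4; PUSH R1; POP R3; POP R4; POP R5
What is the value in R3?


Stack trace (top is rightmost):
  MOV R0, 20  → R0 = 20
  MOV R1, 28  → R1 = 28
  MOV R4, 87  → R4 = 87
  PUSH R0  → stack: [20]
  PUSH R4  → stack: [20, 87]
  PUSH R1  → stack: [20, 87, 28]
  POP R3  → R3 = 28, stack: [20, 87]
  POP R4  → R4 = 87, stack: [20]
  POP R5  → R5 = 20, stack: []
Final: R3 = 28

28


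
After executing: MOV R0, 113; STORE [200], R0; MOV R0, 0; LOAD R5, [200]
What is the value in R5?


Register and memory trace:
  MOV R0, 113  → R0 = 113
  STORE [200], R0  → mem[200] = 113
  MOV R0, 0  → R0 = 0
  LOAD R5, [200]  → R5 = mem[200] = 113
Final: R5 = 113

113


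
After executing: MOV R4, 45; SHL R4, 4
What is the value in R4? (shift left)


Register state trace:
  MOV R4, 45  → R4 = 45
  SHL R4, 4  → R4 = 45 << 4 = 45 * 2^4 = 720
Final: R4 = 720

720


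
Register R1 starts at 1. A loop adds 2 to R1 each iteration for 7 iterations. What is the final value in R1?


Starting value: R1 = 1
  Iter 1: R1 = 1 + 2 = 3
  Iter 2: R1 = 3 + 2 = 5
  Iter 3: R1 = 5 + 2 = 7
  Iter 4: R1 = 7 + 2 = 9
  Iter 5: R1 = 9 + 2 = 11
  Iter 6: R1 = 11 + 2 = 13
  Iter 7: R1 = 13 + 2 = 15
Final: R1 = 15

15


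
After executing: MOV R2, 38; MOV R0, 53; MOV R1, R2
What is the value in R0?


Register state trace:
  MOV R2, 38  → R2 = 38
  MOV R0, 53  → R0 = 53
  MOV R1, R2  → R1 = 38
Final: R0 = 53

53


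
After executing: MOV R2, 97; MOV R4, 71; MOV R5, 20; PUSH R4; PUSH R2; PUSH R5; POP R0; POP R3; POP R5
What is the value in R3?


Stack trace (top is rightmost):
  MOV R2, 97  → R2 = 97
  MOV R4, 71  → R4 = 71
  MOV R5, 20  → R5 = 20
  PUSH R4  → stack: [71]
  PUSH R2  → stack: [71, 97]
  PUSH R5  → stack: [71, 97, 20]
  POP R0  → R0 = 20, stack: [71, 97]
  POP R3  → R3 = 97, stack: [71]
  POP R5  → R5 = 71, stack: []
Final: R3 = 97

97


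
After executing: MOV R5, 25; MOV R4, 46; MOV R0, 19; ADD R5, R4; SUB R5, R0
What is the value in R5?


Register state trace:
  MOV R5, 25  → R5 = 25
  MOV R4, 46  → R4 = 46
  MOV R0, 19  → R0 = 19
  ADD R5, R4  → R5 = 25 + 46 = 71
  SUB R5, R0  → R5 = 71 - 19 = 52
Final: R5 = 52

52


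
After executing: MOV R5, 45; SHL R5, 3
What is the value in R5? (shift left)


Register state trace:
  MOV R5, 45  → R5 = 45
  SHL R5, 3  → R5 = 45 << 3 = 45 * 2^3 = 360
Final: R5 = 360

360


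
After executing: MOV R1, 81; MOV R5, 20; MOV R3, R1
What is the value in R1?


Register state trace:
  MOV R1, 81  → R1 = 81
  MOV R5, 20  → R5 = 20
  MOV R3, R1  → R3 = 81
Final: R1 = 81

81


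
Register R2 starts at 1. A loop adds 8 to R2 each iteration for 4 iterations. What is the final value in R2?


Starting value: R2 = 1
  Iter 1: R2 = 1 + 8 = 9
  Iter 2: R2 = 9 + 8 = 17
  Iter 3: R2 = 17 + 8 = 25
  Iter 4: R2 = 25 + 8 = 33
Final: R2 = 33

33


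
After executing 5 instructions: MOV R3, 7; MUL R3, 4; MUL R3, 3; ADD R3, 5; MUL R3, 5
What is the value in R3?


Register state trace:
  MOV R3, 7  → R3 = 7
  MUL R3, 4  → R3 = 7 * 4 = 28
  MUL R3, 3  → R3 = 28 * 3 = 84
  ADD R3, 5  → R3 = 84 + 5 = 89
  MUL R3, 5  → R3 = 89 * 5 = 445
Final: R3 = 445

445


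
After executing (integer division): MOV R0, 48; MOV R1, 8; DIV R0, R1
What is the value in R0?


Register state trace:
  MOV R0, 48  → R0 = 48
  MOV R1, 8  → R1 = 8
  DIV R0, R1  → R0 = 48 // 8 = 6
Final: R0 = 6

6


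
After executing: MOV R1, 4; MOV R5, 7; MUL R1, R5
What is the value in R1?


Register state trace:
  MOV R1, 4  → R1 = 4
  MOV R5, 7  → R5 = 7
  MUL R1, R5  → R1 = 4 * 7 = 28
Final: R1 = 28

28


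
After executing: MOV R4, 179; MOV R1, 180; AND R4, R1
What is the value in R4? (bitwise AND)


Register state trace:
  MOV R4, 179  → R4 = 179 (0b10110011)
  MOV R1, 180  → R1 = 180 (0b10110100)
  AND R4, R1  → R4 = 179 AND 180 = 176 (0b10110000)
Final: R4 = 176

176


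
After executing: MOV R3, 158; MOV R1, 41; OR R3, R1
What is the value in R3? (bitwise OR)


Register state trace:
  MOV R3, 158  → R3 = 158 (0b10011110)
  MOV R1, 41  → R1 = 41 (0b00101001)
  OR R3, R1   → R3 = 158 OR 41 = 191 (0b10111111)
Final: R3 = 191

191


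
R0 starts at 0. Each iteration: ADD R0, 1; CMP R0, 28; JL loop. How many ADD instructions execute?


Loop trace (R0 starts at 0, target 28, step 1):
  ADD #1: R0 = 0 + 1 = 1  → 1 < 28, loop
  ADD #2: R0 = 1 + 1 = 2  → 2 < 28, loop
  ADD #3: R0 = 2 + 1 = 3  → 3 < 28, loop
  ADD #4: R0 = 3 + 1 = 4  → 4 < 28, loop
  ADD #5: R0 = 4 + 1 = 5  → 5 < 28, loop
  ADD #6: R0 = 5 + 1 = 6  → 6 < 28, loop
  ADD #7: R0 = 6 + 1 = 7  → 7 < 28, loop
  ADD #8: R0 = 7 + 1 = 8  → 8 < 28, loop
  ADD #9: R0 = 8 + 1 = 9  → 9 < 28, loop
  ADD #10: R0 = 9 + 1 = 10  → 10 < 28, loop
  ADD #11: R0 = 10 + 1 = 11  → 11 < 28, loop
  ADD #12: R0 = 11 + 1 = 12  → 12 < 28, loop
  ADD #13: R0 = 12 + 1 = 13  → 13 < 28, loop
  ADD #14: R0 = 13 + 1 = 14  → 14 < 28, loop
  ADD #15: R0 = 14 + 1 = 15  → 15 < 28, loop
  ADD #16: R0 = 15 + 1 = 16  → 16 < 28, loop
  ADD #17: R0 = 16 + 1 = 17  → 17 < 28, loop
  ADD #18: R0 = 17 + 1 = 18  → 18 < 28, loop
  ADD #19: R0 = 18 + 1 = 19  → 19 < 28, loop
  ADD #20: R0 = 19 + 1 = 20  → 20 < 28, loop
  ADD #21: R0 = 20 + 1 = 21  → 21 < 28, loop
  ADD #22: R0 = 21 + 1 = 22  → 22 < 28, loop
  ADD #23: R0 = 22 + 1 = 23  → 23 < 28, loop
  ADD #24: R0 = 23 + 1 = 24  → 24 < 28, loop
  ADD #25: R0 = 24 + 1 = 25  → 25 < 28, loop
  ADD #26: R0 = 25 + 1 = 26  → 26 < 28, loop
  ADD #27: R0 = 26 + 1 = 27  → 27 < 28, loop
  ADD #28: R0 = 27 + 1 = 28  → 28 >= 28, exit
Total ADD instructions: 28

28


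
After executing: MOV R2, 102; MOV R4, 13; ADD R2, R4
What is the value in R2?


Register state trace:
  MOV R2, 102  → R2 = 102
  MOV R4, 13  → R4 = 13
  ADD R2, R4  → R2 = 102 + 13 = 115
Final: R2 = 115

115


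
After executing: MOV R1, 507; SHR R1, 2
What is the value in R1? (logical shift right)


Register state trace:
  MOV R1, 507  → R1 = 507
  SHR R1, 2  → R1 = 507 >> 2 = 507 // 2^2 = 126
Final: R1 = 126

126


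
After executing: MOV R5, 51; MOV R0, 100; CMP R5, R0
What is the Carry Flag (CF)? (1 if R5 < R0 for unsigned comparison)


Register state trace:
  MOV R5, 51  → R5 = 51
  MOV R0, 100  → R0 = 100
  CMP R5, R0  → unsigned 51 - 100: borrow occurs
  51 < 100, so CF = 1
CF = 1

1


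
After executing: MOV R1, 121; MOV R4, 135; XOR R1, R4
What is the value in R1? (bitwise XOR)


Register state trace:
  MOV R1, 121  → R1 = 121 (0b01111001)
  MOV R4, 135  → R4 = 135 (0b10000111)
  XOR R1, R4  → R1 = 121 XOR 135 = 254 (0b11111110)
Final: R1 = 254

254


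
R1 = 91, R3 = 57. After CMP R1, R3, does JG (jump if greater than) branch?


Trace:
  R1 = 91, R3 = 57
  CMP R1, R3  → compares 91 vs 57
  JG checks: is 91 greater than 57?
  91 > 57, so condition is true
Branch taken: Yes

Yes
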